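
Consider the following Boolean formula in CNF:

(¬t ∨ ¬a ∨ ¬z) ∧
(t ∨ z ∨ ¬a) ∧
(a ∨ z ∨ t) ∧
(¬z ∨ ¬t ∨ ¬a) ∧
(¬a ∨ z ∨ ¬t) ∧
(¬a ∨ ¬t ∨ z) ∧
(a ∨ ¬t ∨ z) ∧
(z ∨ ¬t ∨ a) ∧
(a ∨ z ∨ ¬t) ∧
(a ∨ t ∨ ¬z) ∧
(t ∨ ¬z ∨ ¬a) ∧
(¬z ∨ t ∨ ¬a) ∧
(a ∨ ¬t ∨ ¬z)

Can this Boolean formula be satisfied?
No

No, the formula is not satisfiable.

No assignment of truth values to the variables can make all 13 clauses true simultaneously.

The formula is UNSAT (unsatisfiable).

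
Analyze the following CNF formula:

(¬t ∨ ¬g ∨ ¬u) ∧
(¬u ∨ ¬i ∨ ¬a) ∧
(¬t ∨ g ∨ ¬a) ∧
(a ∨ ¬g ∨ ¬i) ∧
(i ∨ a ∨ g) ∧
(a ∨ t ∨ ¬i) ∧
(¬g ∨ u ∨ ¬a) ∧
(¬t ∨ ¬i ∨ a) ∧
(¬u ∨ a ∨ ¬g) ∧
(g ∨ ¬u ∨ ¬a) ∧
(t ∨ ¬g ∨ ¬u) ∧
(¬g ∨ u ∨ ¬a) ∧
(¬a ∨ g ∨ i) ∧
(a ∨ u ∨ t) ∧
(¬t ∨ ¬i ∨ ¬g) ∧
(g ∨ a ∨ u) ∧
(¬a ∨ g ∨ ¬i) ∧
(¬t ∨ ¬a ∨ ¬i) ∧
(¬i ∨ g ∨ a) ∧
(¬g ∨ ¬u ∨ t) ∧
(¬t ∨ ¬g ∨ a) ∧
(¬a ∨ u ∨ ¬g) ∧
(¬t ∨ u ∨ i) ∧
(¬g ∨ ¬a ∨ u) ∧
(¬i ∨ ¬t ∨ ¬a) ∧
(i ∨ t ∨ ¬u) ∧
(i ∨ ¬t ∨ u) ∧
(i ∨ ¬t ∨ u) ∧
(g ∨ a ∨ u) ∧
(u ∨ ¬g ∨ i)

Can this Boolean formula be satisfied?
No

No, the formula is not satisfiable.

No assignment of truth values to the variables can make all 30 clauses true simultaneously.

The formula is UNSAT (unsatisfiable).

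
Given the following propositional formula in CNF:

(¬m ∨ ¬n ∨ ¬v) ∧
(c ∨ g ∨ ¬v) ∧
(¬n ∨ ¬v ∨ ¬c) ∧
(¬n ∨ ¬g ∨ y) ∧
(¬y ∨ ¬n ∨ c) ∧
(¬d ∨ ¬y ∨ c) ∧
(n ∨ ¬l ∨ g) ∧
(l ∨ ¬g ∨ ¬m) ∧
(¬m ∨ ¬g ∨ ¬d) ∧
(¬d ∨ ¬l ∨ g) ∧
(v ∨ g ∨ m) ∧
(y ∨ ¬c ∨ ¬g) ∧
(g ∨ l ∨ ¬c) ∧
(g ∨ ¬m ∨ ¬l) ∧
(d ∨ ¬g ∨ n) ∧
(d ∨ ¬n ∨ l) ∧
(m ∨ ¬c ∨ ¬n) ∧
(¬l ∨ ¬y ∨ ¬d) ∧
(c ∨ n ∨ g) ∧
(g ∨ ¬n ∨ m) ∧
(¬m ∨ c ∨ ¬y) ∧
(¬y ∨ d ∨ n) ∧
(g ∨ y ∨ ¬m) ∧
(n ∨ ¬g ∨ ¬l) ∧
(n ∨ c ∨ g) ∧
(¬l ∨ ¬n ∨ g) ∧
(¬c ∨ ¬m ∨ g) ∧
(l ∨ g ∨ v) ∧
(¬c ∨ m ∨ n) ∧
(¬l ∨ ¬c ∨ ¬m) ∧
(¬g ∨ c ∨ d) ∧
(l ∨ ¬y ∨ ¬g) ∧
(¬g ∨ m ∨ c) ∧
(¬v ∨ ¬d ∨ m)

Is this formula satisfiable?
No

No, the formula is not satisfiable.

No assignment of truth values to the variables can make all 34 clauses true simultaneously.

The formula is UNSAT (unsatisfiable).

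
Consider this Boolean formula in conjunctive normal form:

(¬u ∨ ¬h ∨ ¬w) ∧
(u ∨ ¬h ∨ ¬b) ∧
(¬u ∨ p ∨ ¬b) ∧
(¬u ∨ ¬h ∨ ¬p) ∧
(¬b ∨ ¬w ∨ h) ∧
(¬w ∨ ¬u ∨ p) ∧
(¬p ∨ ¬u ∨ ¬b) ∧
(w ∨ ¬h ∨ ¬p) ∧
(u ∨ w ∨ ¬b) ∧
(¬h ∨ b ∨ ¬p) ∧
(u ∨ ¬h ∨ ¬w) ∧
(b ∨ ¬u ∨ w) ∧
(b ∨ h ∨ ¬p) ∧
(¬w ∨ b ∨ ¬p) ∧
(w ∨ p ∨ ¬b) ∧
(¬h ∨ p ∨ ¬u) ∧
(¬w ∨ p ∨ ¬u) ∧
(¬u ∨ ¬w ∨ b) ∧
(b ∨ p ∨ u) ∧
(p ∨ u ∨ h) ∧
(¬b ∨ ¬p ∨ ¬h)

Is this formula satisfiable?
No

No, the formula is not satisfiable.

No assignment of truth values to the variables can make all 21 clauses true simultaneously.

The formula is UNSAT (unsatisfiable).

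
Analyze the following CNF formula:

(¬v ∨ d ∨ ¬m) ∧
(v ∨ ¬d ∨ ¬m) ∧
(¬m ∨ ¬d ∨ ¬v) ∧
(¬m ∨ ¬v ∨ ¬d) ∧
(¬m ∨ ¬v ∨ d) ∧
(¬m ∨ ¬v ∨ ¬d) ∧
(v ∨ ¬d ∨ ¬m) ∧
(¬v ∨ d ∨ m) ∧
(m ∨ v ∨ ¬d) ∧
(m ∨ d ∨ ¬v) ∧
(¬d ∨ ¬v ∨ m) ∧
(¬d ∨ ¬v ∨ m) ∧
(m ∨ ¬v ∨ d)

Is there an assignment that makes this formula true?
Yes

Yes, the formula is satisfiable.

One satisfying assignment is: d=False, v=False, m=False

Verification: With this assignment, all 13 clauses evaluate to true.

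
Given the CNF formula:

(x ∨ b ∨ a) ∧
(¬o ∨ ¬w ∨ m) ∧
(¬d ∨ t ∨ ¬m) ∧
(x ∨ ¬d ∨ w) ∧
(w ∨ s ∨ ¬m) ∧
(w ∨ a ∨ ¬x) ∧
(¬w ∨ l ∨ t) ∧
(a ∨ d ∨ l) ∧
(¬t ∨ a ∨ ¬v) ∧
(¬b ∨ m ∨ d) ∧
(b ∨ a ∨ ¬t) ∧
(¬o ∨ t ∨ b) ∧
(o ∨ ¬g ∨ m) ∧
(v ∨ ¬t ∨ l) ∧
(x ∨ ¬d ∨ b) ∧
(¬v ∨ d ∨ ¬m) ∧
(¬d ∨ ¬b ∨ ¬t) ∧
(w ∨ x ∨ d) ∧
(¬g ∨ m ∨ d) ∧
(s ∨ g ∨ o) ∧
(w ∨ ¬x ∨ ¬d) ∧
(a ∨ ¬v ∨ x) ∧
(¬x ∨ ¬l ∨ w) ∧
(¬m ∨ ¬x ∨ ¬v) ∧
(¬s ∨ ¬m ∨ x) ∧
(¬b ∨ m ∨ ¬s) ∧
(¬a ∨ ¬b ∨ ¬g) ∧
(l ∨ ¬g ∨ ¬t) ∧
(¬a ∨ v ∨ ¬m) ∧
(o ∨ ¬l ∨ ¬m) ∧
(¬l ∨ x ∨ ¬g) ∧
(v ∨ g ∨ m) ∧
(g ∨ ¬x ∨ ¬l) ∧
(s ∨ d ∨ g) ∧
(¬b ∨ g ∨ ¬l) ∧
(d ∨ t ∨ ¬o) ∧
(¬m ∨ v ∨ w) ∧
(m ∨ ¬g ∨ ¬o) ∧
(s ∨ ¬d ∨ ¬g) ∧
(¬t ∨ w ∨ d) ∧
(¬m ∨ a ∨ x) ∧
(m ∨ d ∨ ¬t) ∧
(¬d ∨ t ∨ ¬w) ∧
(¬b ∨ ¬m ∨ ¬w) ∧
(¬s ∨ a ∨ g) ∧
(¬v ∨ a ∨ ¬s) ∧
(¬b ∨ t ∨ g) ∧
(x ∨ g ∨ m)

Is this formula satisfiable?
Yes

Yes, the formula is satisfiable.

One satisfying assignment is: m=False, a=True, x=True, s=True, w=False, v=True, t=False, d=False, o=False, b=False, g=False, l=False

Verification: With this assignment, all 48 clauses evaluate to true.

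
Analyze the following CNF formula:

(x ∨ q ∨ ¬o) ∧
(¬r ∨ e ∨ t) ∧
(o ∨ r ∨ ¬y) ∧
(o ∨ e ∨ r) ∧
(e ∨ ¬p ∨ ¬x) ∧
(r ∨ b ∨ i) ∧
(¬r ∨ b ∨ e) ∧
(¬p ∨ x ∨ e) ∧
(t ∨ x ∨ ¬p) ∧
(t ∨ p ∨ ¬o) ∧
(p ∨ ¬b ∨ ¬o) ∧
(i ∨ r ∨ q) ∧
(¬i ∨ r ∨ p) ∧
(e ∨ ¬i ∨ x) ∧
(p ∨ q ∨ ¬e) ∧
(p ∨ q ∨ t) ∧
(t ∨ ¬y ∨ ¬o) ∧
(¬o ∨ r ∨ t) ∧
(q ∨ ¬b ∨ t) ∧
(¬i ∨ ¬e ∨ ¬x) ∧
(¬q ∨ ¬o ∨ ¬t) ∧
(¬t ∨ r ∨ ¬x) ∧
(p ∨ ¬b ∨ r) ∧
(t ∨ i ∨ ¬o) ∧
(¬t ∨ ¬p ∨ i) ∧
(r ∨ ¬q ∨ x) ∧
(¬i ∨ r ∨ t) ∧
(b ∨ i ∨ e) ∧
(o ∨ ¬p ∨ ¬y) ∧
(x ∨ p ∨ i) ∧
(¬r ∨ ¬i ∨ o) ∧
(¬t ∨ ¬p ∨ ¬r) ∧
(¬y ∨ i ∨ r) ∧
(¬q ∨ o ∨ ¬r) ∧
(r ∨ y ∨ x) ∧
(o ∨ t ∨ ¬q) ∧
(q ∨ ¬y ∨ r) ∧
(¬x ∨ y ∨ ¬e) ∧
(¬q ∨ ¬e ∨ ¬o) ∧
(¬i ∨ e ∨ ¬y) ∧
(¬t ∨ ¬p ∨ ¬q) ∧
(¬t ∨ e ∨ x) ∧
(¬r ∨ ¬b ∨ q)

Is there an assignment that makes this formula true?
No

No, the formula is not satisfiable.

No assignment of truth values to the variables can make all 43 clauses true simultaneously.

The formula is UNSAT (unsatisfiable).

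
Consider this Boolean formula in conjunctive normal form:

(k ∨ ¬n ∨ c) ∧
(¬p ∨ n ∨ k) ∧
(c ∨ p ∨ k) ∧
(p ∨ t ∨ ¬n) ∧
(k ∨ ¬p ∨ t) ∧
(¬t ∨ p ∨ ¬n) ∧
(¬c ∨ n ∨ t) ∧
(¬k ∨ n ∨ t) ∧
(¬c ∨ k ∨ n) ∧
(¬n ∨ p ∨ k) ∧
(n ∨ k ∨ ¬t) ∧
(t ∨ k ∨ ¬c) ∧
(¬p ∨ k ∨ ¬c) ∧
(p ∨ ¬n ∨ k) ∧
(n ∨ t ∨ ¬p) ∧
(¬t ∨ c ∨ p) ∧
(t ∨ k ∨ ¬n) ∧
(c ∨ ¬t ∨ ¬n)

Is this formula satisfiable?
Yes

Yes, the formula is satisfiable.

One satisfying assignment is: k=True, c=True, p=False, n=False, t=True

Verification: With this assignment, all 18 clauses evaluate to true.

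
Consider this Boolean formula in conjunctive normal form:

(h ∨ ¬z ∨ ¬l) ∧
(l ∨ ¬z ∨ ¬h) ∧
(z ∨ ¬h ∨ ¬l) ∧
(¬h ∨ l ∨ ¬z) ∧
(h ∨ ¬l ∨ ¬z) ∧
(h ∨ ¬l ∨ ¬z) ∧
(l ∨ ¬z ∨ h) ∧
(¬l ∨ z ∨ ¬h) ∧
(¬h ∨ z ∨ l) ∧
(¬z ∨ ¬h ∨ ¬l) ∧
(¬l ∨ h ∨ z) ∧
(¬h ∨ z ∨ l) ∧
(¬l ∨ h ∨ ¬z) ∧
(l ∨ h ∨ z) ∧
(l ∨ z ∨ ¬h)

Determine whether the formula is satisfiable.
No

No, the formula is not satisfiable.

No assignment of truth values to the variables can make all 15 clauses true simultaneously.

The formula is UNSAT (unsatisfiable).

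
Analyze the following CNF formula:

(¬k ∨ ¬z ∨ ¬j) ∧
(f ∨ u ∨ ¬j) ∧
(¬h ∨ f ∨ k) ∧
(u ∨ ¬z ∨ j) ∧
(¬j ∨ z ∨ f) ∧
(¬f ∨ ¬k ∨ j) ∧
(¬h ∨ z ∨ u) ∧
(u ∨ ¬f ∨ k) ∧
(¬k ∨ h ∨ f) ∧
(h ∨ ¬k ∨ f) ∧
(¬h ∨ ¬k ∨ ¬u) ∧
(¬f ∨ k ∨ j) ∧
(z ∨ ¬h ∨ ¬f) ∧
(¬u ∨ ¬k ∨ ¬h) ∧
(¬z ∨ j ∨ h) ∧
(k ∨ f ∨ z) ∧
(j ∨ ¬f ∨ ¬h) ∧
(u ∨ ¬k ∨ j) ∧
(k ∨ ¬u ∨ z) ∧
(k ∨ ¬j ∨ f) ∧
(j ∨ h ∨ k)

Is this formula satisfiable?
Yes

Yes, the formula is satisfiable.

One satisfying assignment is: z=False, f=True, u=False, h=False, j=True, k=True

Verification: With this assignment, all 21 clauses evaluate to true.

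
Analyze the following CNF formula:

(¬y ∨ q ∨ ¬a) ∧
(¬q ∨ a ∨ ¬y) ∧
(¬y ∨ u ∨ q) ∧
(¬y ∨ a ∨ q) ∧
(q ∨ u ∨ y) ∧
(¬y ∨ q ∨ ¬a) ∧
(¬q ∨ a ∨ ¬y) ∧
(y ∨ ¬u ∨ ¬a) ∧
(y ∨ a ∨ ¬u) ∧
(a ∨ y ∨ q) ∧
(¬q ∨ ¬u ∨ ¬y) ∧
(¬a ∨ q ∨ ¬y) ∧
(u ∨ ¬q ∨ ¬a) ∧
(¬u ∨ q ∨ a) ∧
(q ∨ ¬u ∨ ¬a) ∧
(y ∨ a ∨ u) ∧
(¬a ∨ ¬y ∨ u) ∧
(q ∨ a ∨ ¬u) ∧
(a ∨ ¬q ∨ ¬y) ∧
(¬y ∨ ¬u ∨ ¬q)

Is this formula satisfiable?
No

No, the formula is not satisfiable.

No assignment of truth values to the variables can make all 20 clauses true simultaneously.

The formula is UNSAT (unsatisfiable).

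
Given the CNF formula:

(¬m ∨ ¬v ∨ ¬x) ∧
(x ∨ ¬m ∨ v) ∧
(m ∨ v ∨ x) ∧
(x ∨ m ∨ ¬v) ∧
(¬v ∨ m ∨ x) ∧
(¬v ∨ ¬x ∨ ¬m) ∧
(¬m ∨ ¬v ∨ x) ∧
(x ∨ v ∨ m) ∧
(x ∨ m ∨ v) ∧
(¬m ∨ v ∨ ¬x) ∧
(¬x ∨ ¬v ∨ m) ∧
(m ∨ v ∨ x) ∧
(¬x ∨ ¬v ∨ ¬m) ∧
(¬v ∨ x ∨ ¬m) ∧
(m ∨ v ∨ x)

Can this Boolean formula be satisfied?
Yes

Yes, the formula is satisfiable.

One satisfying assignment is: x=True, v=False, m=False

Verification: With this assignment, all 15 clauses evaluate to true.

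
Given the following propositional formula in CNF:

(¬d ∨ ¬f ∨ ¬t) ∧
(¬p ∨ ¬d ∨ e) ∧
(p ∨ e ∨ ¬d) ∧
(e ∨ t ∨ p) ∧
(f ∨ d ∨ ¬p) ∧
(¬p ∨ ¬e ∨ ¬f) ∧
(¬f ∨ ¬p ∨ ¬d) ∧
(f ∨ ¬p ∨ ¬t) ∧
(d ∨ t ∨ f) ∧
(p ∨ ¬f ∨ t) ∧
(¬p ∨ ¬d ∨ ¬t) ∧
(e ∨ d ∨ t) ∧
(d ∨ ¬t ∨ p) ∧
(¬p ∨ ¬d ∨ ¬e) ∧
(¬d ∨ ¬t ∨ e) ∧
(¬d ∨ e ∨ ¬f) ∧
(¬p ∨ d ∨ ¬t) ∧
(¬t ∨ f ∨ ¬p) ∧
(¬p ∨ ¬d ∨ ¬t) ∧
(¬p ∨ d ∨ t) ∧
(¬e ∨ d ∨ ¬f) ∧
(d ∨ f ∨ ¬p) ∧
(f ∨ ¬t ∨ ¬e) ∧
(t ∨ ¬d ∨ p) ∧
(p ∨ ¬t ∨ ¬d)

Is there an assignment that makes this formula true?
No

No, the formula is not satisfiable.

No assignment of truth values to the variables can make all 25 clauses true simultaneously.

The formula is UNSAT (unsatisfiable).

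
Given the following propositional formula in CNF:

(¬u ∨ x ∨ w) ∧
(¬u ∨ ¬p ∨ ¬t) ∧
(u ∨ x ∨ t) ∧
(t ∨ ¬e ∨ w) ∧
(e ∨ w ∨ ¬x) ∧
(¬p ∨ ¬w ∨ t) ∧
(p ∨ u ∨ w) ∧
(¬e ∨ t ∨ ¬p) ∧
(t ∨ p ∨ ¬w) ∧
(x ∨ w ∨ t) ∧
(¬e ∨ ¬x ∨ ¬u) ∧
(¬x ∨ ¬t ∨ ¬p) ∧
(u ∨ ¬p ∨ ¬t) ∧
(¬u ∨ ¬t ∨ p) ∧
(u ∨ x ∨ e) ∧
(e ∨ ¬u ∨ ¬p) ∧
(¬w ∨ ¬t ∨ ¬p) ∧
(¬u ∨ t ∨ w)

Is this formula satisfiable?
Yes

Yes, the formula is satisfiable.

One satisfying assignment is: u=False, p=False, x=True, e=False, t=True, w=True

Verification: With this assignment, all 18 clauses evaluate to true.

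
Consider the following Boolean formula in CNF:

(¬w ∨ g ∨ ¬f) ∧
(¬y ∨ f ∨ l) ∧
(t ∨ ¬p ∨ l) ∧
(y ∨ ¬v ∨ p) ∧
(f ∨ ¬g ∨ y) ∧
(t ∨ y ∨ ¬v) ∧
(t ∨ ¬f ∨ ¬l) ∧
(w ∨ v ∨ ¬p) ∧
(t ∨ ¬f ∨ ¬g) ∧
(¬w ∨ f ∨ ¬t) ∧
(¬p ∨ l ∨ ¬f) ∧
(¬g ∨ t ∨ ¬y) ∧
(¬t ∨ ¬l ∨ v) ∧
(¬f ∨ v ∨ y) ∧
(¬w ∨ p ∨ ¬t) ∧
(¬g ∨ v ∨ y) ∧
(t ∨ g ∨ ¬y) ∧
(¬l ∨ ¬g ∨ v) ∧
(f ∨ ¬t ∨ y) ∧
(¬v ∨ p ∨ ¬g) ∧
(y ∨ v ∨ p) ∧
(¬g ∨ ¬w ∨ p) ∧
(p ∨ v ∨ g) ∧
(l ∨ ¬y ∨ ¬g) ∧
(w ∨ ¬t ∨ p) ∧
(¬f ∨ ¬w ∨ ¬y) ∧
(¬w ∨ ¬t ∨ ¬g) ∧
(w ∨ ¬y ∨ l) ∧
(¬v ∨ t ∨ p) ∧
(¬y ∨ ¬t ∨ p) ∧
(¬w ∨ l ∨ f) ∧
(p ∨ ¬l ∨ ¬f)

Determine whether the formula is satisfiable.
Yes

Yes, the formula is satisfiable.

One satisfying assignment is: g=False, p=True, t=False, w=True, f=False, l=True, v=False, y=False

Verification: With this assignment, all 32 clauses evaluate to true.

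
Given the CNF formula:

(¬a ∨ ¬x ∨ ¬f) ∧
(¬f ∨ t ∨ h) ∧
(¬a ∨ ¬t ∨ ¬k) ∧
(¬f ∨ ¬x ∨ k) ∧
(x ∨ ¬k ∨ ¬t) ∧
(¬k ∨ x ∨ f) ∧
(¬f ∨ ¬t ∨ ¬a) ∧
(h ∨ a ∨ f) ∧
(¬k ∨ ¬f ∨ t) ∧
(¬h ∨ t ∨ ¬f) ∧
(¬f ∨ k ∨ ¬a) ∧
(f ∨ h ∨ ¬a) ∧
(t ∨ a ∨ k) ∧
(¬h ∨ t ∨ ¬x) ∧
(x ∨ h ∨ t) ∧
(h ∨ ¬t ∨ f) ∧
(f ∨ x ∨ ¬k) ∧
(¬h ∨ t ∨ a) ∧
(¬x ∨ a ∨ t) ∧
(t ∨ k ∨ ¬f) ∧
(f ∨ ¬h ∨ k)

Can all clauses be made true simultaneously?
Yes

Yes, the formula is satisfiable.

One satisfying assignment is: t=True, f=False, k=True, a=False, h=True, x=True

Verification: With this assignment, all 21 clauses evaluate to true.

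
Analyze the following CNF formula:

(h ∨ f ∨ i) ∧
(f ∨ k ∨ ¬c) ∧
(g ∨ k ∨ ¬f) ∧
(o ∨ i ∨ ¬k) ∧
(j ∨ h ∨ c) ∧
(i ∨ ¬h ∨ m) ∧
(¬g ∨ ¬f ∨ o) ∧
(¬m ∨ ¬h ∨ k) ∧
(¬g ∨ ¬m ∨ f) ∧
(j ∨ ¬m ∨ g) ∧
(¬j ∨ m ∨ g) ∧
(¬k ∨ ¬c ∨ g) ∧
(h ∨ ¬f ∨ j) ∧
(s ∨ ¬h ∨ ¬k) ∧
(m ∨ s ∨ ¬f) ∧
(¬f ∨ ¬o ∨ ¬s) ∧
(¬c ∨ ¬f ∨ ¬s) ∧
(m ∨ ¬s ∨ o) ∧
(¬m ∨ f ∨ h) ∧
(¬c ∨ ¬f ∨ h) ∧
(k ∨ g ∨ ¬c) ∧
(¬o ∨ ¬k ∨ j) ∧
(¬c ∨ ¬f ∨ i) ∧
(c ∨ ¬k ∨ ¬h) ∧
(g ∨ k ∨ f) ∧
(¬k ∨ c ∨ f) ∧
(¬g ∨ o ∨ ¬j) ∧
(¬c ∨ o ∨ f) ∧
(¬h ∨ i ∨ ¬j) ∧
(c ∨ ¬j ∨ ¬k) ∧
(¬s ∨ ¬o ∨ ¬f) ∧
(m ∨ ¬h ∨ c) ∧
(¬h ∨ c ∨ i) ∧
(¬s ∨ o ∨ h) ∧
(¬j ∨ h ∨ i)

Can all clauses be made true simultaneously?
Yes

Yes, the formula is satisfiable.

One satisfying assignment is: i=True, h=False, o=True, f=True, j=True, k=False, c=False, m=True, s=False, g=True

Verification: With this assignment, all 35 clauses evaluate to true.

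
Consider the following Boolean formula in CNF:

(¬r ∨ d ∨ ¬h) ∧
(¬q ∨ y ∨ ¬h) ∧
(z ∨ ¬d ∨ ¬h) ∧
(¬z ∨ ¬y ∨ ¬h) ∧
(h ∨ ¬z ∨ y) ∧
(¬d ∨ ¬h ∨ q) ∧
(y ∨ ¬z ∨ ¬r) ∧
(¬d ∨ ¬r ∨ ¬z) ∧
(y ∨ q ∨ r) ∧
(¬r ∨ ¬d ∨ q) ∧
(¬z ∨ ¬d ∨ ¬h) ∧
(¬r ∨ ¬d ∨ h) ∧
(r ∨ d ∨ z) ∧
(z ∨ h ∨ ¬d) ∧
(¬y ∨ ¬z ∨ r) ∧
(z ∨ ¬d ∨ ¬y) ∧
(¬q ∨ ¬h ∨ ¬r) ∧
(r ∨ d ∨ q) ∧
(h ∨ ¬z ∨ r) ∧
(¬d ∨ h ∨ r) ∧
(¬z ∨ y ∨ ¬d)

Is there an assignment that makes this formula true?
Yes

Yes, the formula is satisfiable.

One satisfying assignment is: d=False, h=False, y=False, r=True, q=False, z=False

Verification: With this assignment, all 21 clauses evaluate to true.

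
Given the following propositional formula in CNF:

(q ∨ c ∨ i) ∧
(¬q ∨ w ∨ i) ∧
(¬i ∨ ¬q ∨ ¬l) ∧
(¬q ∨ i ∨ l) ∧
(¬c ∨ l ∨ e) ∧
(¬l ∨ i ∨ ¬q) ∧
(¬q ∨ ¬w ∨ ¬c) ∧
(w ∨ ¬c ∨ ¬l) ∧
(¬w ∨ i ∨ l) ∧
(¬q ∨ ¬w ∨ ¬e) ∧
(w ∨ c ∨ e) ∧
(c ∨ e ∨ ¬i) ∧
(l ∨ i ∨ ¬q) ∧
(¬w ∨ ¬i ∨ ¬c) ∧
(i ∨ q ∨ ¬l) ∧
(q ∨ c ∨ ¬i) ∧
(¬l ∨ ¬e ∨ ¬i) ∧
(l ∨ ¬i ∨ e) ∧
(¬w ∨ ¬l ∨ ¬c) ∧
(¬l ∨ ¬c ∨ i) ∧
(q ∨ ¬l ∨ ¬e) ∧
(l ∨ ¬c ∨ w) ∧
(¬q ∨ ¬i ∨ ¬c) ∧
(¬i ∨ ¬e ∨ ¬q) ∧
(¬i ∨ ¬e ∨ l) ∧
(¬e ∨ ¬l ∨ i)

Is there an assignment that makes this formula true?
No

No, the formula is not satisfiable.

No assignment of truth values to the variables can make all 26 clauses true simultaneously.

The formula is UNSAT (unsatisfiable).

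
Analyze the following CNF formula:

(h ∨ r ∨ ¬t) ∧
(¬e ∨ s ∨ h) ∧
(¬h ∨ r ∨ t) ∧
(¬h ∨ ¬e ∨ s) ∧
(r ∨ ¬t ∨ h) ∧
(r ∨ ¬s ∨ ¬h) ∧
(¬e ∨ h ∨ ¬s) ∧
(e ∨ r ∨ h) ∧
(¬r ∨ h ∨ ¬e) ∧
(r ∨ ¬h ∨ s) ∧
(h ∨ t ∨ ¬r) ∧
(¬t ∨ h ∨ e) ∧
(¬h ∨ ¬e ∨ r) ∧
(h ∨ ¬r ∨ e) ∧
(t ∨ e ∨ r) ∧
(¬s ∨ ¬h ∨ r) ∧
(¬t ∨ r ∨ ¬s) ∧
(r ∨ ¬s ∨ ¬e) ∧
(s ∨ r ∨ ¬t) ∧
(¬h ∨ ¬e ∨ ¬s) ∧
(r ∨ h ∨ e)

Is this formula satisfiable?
Yes

Yes, the formula is satisfiable.

One satisfying assignment is: e=False, h=True, s=False, r=True, t=False

Verification: With this assignment, all 21 clauses evaluate to true.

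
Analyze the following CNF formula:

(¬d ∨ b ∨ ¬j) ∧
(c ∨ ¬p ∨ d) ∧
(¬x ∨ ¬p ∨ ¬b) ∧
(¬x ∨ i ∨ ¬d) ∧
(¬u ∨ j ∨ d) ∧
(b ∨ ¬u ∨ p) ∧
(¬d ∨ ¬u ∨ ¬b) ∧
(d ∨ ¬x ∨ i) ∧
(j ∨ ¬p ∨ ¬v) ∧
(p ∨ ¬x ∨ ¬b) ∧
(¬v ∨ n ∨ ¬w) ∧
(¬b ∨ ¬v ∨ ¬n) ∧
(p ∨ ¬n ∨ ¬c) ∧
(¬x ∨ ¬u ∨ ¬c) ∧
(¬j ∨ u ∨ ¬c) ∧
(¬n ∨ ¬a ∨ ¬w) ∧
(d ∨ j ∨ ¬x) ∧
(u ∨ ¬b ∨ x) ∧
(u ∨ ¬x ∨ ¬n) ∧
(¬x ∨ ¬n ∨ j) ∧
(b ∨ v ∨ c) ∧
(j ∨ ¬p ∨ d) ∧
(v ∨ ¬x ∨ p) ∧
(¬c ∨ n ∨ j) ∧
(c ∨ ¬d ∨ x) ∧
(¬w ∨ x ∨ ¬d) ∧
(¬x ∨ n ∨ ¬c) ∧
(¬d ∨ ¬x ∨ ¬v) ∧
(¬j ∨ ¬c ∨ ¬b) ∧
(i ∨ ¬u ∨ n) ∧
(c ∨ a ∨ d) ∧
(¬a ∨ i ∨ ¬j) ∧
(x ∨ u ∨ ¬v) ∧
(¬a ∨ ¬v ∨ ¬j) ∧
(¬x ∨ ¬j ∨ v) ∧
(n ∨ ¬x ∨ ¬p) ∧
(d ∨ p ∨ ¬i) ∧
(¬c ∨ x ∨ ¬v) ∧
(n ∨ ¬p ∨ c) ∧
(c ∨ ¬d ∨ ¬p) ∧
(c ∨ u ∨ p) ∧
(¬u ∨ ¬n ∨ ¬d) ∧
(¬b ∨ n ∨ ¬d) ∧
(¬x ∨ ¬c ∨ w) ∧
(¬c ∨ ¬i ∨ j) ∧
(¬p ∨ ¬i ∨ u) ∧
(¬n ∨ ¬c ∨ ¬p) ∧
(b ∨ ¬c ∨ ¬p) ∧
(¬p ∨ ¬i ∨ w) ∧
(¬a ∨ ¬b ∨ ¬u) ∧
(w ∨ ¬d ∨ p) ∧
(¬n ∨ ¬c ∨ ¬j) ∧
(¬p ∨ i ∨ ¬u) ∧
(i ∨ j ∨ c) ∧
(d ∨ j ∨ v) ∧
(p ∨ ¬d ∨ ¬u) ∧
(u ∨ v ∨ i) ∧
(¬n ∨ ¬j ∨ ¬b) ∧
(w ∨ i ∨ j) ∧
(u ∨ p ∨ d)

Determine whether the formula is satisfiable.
No

No, the formula is not satisfiable.

No assignment of truth values to the variables can make all 60 clauses true simultaneously.

The formula is UNSAT (unsatisfiable).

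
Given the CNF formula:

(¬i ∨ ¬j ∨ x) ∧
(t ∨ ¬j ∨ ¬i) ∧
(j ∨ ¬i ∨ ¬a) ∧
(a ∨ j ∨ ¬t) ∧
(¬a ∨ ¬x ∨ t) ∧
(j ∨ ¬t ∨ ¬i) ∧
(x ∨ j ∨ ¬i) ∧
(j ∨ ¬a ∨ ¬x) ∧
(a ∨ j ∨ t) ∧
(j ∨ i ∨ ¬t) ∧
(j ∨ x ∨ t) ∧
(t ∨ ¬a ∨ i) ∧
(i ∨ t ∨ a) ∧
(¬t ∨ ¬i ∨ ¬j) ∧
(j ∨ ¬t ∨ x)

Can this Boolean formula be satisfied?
Yes

Yes, the formula is satisfiable.

One satisfying assignment is: t=True, a=False, j=True, i=False, x=False

Verification: With this assignment, all 15 clauses evaluate to true.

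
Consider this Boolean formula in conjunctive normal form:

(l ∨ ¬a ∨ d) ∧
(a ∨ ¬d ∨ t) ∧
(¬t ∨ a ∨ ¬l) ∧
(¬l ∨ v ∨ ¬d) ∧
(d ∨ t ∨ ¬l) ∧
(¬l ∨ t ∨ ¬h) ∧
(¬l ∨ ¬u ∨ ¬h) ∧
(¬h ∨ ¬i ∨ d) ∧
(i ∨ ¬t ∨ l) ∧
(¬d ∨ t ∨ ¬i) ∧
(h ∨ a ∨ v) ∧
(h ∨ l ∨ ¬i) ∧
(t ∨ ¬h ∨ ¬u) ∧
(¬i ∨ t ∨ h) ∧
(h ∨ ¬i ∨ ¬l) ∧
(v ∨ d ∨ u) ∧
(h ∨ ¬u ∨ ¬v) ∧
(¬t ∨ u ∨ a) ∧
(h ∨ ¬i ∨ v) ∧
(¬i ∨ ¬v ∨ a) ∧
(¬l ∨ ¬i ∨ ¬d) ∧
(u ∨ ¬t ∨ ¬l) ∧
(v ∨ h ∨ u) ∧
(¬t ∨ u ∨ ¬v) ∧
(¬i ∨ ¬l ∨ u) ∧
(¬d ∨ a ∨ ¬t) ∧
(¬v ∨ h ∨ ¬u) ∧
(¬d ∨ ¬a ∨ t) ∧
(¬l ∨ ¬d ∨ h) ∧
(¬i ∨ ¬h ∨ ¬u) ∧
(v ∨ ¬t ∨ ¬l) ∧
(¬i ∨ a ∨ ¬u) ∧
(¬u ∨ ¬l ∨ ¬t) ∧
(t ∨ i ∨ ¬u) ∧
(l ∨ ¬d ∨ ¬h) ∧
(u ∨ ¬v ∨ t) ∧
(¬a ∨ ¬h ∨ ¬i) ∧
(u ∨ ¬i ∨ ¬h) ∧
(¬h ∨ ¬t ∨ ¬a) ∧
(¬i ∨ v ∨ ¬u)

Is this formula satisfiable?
No

No, the formula is not satisfiable.

No assignment of truth values to the variables can make all 40 clauses true simultaneously.

The formula is UNSAT (unsatisfiable).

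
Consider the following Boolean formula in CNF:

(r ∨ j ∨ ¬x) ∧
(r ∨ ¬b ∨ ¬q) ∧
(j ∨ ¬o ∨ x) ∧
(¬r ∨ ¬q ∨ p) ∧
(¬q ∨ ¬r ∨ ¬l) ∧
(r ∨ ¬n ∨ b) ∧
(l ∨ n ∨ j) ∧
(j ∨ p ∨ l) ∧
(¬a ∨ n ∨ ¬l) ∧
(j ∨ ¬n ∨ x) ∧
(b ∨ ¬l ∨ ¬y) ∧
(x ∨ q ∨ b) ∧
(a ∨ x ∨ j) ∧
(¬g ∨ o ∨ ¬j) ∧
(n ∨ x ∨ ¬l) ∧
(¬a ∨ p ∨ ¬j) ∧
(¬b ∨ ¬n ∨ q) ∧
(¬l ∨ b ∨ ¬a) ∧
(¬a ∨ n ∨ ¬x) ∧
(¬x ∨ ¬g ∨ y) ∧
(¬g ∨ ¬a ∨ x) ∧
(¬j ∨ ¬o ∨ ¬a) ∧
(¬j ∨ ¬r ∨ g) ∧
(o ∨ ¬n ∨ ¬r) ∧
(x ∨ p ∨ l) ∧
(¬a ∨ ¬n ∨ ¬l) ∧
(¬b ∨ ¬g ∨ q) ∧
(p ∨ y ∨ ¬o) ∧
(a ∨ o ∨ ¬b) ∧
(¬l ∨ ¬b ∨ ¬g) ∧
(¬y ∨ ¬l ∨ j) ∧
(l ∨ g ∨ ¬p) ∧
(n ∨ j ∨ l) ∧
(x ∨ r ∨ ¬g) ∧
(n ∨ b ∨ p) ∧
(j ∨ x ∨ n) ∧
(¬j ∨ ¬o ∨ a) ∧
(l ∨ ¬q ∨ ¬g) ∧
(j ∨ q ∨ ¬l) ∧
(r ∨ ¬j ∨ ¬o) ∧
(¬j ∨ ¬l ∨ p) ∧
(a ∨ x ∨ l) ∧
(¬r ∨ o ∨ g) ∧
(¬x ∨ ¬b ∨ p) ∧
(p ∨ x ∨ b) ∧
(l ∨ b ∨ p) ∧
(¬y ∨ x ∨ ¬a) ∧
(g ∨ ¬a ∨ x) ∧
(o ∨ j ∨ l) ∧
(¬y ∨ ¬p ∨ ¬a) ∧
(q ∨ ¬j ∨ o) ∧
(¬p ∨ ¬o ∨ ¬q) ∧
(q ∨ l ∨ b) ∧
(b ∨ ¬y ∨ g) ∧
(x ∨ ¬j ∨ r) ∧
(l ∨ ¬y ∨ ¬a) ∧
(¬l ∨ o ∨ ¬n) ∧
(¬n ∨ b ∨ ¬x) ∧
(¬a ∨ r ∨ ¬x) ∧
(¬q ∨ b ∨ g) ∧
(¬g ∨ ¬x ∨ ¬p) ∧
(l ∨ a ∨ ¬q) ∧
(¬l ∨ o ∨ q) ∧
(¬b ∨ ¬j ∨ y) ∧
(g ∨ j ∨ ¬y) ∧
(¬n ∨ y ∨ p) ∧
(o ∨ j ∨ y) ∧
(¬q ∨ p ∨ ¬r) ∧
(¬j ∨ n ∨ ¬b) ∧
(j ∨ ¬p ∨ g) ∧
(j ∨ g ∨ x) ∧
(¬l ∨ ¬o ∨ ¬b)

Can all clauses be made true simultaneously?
No

No, the formula is not satisfiable.

No assignment of truth values to the variables can make all 72 clauses true simultaneously.

The formula is UNSAT (unsatisfiable).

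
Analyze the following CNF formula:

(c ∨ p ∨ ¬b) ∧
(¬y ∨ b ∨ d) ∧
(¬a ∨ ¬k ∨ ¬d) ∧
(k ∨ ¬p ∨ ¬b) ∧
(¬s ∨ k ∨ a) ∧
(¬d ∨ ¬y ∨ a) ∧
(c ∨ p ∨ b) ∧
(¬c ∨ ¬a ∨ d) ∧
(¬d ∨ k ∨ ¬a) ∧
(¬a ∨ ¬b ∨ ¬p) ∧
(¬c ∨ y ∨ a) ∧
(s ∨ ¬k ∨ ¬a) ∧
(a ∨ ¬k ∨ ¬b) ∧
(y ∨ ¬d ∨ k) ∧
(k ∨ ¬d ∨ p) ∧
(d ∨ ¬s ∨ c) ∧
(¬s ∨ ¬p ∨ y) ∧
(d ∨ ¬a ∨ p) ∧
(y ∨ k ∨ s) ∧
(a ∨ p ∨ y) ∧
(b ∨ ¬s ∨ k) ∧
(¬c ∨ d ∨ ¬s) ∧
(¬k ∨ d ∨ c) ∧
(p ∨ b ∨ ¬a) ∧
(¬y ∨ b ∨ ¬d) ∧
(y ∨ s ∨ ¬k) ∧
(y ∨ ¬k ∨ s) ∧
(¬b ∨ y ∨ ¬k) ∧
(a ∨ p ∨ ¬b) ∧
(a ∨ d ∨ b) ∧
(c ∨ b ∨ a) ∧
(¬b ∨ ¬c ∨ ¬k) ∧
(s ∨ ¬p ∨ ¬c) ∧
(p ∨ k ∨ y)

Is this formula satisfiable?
No

No, the formula is not satisfiable.

No assignment of truth values to the variables can make all 34 clauses true simultaneously.

The formula is UNSAT (unsatisfiable).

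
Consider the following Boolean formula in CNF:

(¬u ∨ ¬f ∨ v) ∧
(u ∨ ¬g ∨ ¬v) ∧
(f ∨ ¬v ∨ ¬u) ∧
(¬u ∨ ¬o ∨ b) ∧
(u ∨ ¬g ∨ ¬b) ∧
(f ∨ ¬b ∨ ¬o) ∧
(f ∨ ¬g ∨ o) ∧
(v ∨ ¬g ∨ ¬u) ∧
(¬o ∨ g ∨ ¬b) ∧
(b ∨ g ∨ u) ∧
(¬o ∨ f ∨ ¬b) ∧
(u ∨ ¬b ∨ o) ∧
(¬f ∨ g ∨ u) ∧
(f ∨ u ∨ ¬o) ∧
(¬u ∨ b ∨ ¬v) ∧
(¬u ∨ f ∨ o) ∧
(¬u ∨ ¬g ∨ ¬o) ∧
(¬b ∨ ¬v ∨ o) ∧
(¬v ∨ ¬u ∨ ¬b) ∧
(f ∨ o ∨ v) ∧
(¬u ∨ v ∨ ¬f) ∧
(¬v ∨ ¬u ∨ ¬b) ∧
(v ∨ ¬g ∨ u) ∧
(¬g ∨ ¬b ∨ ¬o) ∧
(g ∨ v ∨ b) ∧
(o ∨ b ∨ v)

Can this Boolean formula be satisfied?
No

No, the formula is not satisfiable.

No assignment of truth values to the variables can make all 26 clauses true simultaneously.

The formula is UNSAT (unsatisfiable).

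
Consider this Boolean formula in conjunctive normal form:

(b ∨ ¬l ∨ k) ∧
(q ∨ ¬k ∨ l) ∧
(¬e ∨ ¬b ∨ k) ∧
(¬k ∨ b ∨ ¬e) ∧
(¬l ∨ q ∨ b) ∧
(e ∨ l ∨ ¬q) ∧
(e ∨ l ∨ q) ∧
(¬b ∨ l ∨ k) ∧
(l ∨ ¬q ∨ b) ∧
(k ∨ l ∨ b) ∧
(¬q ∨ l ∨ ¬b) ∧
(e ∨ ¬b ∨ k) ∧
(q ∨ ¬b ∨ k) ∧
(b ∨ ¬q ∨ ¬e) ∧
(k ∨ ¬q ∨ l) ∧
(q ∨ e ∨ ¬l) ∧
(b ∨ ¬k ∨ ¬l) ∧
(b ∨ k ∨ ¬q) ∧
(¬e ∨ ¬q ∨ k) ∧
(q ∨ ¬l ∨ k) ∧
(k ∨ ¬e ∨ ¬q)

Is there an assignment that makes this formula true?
Yes

Yes, the formula is satisfiable.

One satisfying assignment is: b=True, q=True, k=True, l=True, e=False

Verification: With this assignment, all 21 clauses evaluate to true.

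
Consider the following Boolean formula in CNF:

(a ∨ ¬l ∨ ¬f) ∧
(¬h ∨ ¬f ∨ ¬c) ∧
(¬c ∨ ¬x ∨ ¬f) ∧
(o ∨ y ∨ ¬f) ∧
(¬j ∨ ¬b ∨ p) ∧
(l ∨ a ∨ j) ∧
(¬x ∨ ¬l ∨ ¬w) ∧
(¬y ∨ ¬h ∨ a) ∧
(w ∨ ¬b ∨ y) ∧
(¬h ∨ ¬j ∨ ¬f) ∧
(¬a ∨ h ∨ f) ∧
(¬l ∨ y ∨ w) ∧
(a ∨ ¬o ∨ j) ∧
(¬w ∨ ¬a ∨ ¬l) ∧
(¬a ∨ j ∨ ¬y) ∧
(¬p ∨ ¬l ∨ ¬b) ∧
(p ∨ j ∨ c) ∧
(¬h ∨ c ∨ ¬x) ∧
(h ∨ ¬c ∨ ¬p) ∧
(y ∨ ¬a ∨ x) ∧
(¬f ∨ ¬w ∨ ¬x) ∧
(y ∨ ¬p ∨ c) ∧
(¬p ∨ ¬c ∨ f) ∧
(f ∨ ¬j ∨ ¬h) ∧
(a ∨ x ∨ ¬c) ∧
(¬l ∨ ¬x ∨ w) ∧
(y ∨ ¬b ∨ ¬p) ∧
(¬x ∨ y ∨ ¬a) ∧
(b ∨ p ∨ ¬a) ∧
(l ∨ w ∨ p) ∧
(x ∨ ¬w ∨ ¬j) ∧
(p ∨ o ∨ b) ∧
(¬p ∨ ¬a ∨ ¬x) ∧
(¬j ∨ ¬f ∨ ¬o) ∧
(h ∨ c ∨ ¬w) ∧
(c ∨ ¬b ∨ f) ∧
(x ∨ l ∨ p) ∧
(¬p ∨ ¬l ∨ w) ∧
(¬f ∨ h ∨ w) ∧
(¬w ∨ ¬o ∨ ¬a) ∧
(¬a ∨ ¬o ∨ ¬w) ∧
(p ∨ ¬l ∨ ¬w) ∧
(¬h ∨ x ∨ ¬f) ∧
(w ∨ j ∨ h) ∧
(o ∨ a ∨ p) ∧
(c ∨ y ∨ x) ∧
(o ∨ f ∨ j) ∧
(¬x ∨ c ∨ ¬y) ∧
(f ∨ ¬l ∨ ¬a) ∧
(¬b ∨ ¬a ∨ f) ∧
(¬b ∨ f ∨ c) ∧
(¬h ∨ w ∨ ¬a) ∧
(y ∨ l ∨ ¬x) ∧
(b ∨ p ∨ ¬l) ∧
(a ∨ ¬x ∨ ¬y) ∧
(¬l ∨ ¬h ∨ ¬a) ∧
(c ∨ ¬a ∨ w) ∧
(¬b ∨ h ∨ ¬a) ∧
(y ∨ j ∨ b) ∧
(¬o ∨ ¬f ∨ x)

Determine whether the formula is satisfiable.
Yes

Yes, the formula is satisfiable.

One satisfying assignment is: h=False, x=False, j=True, l=False, b=False, c=False, a=False, y=True, o=False, f=False, w=False, p=True

Verification: With this assignment, all 60 clauses evaluate to true.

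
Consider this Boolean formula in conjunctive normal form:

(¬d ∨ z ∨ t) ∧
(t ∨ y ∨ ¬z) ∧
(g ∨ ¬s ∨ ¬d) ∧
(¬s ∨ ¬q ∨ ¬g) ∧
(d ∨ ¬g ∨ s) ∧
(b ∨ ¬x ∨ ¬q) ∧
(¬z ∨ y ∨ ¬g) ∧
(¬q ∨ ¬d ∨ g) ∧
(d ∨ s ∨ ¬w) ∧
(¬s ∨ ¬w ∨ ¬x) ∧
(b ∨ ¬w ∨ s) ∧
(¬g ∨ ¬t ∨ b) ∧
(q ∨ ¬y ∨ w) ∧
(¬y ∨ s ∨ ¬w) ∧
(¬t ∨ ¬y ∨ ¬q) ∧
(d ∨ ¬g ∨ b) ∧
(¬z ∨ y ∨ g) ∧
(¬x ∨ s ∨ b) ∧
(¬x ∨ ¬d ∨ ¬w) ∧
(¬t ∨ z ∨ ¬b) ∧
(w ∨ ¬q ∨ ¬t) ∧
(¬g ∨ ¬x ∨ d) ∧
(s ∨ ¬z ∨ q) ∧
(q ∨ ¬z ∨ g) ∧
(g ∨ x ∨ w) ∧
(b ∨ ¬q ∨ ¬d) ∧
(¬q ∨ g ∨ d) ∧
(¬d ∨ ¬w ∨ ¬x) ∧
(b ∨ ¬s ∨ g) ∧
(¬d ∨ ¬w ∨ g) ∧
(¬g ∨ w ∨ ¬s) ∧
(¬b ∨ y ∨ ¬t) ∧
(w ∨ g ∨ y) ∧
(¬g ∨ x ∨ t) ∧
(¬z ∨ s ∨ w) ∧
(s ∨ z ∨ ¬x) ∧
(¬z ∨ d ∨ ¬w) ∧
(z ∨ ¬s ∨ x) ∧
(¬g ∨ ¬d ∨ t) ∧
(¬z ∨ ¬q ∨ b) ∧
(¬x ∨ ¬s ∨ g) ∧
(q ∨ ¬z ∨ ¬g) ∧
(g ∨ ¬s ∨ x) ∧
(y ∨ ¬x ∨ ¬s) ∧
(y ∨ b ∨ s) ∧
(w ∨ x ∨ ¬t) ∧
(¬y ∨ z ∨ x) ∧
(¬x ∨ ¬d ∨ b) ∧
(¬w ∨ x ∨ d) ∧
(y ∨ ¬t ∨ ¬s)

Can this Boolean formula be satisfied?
No

No, the formula is not satisfiable.

No assignment of truth values to the variables can make all 50 clauses true simultaneously.

The formula is UNSAT (unsatisfiable).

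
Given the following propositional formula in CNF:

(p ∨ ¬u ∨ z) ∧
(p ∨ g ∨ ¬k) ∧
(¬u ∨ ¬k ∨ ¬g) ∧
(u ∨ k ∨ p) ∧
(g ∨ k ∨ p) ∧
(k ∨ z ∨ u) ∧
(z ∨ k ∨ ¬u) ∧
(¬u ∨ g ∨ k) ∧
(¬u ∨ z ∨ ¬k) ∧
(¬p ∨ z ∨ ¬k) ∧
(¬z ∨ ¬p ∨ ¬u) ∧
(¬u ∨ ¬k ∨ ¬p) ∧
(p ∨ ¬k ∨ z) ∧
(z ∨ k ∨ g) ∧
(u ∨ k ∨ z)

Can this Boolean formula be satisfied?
Yes

Yes, the formula is satisfiable.

One satisfying assignment is: p=False, g=True, u=True, k=False, z=True

Verification: With this assignment, all 15 clauses evaluate to true.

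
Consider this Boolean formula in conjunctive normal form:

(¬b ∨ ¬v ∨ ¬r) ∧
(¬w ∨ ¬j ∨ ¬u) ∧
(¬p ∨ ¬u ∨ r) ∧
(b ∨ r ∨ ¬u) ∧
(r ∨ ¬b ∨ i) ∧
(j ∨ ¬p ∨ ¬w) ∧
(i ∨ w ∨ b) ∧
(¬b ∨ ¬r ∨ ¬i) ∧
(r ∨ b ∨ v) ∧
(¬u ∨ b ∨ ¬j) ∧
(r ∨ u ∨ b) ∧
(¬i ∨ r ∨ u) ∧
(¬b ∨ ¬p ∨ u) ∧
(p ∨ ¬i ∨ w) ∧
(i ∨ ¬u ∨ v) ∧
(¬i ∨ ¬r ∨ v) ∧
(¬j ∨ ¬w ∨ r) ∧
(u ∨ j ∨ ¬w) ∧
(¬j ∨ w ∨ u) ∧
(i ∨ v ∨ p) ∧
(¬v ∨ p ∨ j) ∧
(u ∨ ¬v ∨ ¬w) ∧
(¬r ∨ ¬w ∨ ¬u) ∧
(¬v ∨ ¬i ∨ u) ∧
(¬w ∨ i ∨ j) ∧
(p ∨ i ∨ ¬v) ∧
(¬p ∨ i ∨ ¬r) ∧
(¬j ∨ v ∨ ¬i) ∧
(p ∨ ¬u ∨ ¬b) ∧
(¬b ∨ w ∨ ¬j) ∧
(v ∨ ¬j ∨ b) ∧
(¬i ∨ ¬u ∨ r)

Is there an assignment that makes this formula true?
Yes

Yes, the formula is satisfiable.

One satisfying assignment is: i=True, p=True, r=True, u=True, w=False, v=True, j=False, b=False

Verification: With this assignment, all 32 clauses evaluate to true.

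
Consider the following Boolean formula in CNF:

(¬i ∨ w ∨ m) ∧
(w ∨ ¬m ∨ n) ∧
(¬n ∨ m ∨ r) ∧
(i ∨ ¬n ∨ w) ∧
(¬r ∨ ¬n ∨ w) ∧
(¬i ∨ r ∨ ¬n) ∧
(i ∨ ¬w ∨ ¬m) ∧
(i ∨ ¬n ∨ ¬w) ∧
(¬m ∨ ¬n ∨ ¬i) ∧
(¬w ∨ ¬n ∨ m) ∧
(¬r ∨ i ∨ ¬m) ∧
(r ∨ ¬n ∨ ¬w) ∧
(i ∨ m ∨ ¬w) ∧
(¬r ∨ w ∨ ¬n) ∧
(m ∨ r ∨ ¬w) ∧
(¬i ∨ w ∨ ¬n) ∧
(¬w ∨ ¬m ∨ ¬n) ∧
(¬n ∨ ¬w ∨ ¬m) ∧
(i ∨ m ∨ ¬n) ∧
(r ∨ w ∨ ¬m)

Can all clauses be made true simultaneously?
Yes

Yes, the formula is satisfiable.

One satisfying assignment is: n=False, i=False, w=False, r=False, m=False

Verification: With this assignment, all 20 clauses evaluate to true.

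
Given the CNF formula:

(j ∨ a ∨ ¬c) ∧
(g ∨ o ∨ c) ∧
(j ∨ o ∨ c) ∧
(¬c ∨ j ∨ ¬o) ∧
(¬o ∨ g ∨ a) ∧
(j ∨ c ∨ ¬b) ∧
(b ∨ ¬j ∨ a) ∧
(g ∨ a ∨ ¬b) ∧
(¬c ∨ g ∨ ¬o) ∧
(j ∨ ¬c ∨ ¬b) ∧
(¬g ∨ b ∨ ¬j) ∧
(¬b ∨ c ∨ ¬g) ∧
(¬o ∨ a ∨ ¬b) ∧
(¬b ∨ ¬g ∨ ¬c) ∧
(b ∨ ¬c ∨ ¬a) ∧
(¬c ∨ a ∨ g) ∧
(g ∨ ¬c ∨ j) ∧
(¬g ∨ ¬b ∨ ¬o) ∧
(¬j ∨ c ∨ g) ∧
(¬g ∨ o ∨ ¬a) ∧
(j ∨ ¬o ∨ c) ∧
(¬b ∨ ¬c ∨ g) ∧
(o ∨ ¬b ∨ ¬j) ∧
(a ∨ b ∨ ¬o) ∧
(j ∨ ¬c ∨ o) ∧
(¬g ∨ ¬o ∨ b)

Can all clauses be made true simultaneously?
No

No, the formula is not satisfiable.

No assignment of truth values to the variables can make all 26 clauses true simultaneously.

The formula is UNSAT (unsatisfiable).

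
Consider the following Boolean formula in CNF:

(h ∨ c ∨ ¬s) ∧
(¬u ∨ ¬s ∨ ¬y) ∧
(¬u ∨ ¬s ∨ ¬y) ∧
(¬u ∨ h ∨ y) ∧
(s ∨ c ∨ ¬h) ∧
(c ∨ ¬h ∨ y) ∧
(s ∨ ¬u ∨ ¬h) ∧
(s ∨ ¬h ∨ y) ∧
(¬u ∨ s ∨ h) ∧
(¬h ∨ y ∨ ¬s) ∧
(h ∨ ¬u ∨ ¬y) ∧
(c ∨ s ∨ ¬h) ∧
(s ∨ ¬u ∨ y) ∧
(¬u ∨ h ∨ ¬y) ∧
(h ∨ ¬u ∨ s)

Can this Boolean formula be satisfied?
Yes

Yes, the formula is satisfiable.

One satisfying assignment is: h=False, s=False, u=False, y=False, c=False

Verification: With this assignment, all 15 clauses evaluate to true.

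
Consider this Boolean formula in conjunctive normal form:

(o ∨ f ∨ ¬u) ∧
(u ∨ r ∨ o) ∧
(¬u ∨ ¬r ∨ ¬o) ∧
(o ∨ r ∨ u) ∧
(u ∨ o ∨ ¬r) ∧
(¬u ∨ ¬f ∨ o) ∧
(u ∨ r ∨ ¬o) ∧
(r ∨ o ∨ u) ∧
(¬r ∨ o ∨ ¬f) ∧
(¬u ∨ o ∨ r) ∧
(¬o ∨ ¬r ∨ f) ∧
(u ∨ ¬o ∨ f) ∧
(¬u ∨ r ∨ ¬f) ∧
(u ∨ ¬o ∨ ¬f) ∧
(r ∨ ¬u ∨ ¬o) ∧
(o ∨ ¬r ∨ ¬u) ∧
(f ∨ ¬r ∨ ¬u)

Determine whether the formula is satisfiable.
No

No, the formula is not satisfiable.

No assignment of truth values to the variables can make all 17 clauses true simultaneously.

The formula is UNSAT (unsatisfiable).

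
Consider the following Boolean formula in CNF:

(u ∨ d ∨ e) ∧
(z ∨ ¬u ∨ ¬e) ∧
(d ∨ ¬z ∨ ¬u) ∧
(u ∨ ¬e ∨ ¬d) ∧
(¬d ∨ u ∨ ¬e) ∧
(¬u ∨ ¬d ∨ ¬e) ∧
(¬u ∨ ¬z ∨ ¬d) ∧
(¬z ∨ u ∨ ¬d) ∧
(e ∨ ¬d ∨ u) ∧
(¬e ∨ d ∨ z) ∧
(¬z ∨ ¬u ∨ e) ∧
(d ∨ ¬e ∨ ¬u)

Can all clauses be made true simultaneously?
Yes

Yes, the formula is satisfiable.

One satisfying assignment is: d=False, e=False, u=True, z=False

Verification: With this assignment, all 12 clauses evaluate to true.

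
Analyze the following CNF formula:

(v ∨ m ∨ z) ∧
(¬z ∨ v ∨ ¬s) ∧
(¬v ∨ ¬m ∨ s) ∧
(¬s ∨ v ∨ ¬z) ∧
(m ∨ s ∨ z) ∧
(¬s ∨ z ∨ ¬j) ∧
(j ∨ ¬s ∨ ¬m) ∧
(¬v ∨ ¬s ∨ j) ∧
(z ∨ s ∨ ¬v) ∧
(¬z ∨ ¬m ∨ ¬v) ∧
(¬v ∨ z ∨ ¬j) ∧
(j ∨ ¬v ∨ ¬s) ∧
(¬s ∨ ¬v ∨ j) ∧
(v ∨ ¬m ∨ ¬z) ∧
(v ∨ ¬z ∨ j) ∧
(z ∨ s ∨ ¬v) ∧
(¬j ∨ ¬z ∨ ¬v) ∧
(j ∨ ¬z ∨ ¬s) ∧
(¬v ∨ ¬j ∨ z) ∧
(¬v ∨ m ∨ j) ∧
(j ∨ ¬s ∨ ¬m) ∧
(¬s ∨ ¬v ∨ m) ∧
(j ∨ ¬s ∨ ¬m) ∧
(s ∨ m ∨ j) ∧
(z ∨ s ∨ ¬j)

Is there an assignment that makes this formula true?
Yes

Yes, the formula is satisfiable.

One satisfying assignment is: s=False, m=True, v=False, j=False, z=False

Verification: With this assignment, all 25 clauses evaluate to true.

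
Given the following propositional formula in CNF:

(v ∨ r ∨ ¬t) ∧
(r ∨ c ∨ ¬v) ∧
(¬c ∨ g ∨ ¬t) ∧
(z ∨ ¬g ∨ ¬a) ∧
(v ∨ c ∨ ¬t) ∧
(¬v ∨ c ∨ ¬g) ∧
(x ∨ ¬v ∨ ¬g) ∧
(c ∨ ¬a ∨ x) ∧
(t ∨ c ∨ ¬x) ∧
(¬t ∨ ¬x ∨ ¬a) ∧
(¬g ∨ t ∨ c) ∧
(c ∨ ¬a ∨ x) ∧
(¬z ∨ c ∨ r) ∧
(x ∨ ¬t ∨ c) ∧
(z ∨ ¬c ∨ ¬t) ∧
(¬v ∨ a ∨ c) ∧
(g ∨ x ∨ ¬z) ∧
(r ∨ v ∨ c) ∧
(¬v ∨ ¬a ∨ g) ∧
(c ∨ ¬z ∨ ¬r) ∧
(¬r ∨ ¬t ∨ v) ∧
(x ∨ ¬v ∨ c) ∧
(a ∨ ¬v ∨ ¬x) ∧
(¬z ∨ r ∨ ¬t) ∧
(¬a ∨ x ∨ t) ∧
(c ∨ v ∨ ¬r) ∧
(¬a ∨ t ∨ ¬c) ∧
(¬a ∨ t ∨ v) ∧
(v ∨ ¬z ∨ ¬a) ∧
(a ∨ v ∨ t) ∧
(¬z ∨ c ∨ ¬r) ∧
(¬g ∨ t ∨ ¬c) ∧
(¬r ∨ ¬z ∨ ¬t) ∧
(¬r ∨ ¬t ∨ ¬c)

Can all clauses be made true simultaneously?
Yes

Yes, the formula is satisfiable.

One satisfying assignment is: t=False, r=False, g=False, c=True, v=True, z=False, x=False, a=False

Verification: With this assignment, all 34 clauses evaluate to true.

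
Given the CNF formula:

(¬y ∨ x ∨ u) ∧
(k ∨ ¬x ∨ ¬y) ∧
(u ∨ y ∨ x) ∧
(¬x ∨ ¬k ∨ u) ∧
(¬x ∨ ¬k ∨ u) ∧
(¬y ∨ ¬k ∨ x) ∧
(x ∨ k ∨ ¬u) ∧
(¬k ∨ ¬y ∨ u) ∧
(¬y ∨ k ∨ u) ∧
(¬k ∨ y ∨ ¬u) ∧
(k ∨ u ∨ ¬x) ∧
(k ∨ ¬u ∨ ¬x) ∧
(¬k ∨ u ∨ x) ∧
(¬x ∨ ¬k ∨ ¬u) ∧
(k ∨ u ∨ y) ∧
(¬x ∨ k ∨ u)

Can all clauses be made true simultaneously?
No

No, the formula is not satisfiable.

No assignment of truth values to the variables can make all 16 clauses true simultaneously.

The formula is UNSAT (unsatisfiable).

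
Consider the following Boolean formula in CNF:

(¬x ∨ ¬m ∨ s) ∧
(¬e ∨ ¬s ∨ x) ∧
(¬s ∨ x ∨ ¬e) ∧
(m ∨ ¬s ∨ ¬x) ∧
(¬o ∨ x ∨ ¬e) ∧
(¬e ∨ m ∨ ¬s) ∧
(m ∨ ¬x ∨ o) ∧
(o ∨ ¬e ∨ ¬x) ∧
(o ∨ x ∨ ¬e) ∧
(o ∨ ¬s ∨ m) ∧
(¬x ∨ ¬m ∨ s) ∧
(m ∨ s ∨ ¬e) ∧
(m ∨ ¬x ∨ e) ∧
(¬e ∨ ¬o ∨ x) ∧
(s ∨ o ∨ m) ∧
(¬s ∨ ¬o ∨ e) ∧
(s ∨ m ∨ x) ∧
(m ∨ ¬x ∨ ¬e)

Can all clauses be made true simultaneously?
Yes

Yes, the formula is satisfiable.

One satisfying assignment is: o=False, m=True, e=False, s=False, x=False

Verification: With this assignment, all 18 clauses evaluate to true.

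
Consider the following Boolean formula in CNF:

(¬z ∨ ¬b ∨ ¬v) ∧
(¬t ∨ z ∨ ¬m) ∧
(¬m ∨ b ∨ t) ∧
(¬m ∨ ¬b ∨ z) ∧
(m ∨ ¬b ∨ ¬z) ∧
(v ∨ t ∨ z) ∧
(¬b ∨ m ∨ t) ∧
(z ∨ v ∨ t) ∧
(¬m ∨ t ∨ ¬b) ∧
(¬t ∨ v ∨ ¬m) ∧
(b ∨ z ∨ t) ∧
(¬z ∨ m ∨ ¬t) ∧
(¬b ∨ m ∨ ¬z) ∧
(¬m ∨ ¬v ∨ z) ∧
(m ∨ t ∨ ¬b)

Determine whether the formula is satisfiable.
Yes

Yes, the formula is satisfiable.

One satisfying assignment is: b=False, t=False, v=False, z=True, m=False

Verification: With this assignment, all 15 clauses evaluate to true.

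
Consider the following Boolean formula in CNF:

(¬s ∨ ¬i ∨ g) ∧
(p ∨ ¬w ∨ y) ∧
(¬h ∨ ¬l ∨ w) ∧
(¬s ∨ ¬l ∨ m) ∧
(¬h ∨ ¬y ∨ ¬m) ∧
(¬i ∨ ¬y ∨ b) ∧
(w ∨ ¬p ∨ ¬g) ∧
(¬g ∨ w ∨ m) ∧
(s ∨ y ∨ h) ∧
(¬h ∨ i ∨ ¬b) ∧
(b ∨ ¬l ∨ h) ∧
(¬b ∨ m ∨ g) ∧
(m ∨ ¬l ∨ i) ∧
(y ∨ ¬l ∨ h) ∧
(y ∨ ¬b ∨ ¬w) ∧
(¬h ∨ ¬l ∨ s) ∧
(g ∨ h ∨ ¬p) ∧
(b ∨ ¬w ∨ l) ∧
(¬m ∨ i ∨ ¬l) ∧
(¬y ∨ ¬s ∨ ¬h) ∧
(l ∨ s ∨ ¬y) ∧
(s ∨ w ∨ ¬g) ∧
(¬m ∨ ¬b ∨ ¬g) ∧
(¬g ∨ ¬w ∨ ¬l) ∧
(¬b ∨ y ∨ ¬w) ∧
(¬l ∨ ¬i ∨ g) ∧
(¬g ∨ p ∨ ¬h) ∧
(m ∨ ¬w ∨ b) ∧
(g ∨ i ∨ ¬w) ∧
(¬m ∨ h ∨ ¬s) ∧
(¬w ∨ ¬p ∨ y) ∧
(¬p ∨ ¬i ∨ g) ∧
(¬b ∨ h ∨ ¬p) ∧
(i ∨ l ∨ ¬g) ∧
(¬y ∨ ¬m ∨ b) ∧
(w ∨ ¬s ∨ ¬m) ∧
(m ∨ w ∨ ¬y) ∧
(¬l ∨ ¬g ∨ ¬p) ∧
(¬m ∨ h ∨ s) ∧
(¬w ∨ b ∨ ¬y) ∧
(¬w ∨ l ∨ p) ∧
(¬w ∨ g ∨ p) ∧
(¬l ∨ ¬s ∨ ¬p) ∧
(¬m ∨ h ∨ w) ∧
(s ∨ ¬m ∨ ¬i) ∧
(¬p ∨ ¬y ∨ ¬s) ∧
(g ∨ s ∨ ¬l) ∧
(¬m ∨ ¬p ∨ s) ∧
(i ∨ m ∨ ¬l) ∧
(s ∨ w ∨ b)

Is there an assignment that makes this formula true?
Yes

Yes, the formula is satisfiable.

One satisfying assignment is: y=False, h=False, p=False, i=False, w=False, m=False, s=True, g=False, l=False, b=False

Verification: With this assignment, all 50 clauses evaluate to true.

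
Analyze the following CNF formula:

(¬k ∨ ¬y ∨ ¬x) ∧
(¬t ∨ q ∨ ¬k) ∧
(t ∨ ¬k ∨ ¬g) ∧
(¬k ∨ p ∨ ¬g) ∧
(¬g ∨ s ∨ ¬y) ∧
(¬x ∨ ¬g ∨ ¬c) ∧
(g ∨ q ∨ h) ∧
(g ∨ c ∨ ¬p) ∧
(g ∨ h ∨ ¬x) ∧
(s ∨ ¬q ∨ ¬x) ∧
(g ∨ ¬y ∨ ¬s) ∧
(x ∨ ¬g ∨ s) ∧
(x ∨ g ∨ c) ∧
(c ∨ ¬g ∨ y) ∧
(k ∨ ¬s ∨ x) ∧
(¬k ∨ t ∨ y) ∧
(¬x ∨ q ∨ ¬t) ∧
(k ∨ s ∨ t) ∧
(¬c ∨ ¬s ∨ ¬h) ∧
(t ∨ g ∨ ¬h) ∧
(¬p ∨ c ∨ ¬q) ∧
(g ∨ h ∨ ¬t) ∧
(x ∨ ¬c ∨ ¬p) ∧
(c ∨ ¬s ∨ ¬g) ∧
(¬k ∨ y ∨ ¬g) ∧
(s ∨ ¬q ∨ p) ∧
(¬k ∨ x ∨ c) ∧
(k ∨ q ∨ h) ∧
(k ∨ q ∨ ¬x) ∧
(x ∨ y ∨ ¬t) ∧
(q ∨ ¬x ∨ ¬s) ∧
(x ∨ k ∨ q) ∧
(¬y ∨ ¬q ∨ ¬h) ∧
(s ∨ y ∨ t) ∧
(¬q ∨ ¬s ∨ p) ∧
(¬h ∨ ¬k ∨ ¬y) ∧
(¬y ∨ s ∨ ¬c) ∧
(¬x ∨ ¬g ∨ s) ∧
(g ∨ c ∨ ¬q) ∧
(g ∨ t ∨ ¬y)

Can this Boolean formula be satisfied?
No

No, the formula is not satisfiable.

No assignment of truth values to the variables can make all 40 clauses true simultaneously.

The formula is UNSAT (unsatisfiable).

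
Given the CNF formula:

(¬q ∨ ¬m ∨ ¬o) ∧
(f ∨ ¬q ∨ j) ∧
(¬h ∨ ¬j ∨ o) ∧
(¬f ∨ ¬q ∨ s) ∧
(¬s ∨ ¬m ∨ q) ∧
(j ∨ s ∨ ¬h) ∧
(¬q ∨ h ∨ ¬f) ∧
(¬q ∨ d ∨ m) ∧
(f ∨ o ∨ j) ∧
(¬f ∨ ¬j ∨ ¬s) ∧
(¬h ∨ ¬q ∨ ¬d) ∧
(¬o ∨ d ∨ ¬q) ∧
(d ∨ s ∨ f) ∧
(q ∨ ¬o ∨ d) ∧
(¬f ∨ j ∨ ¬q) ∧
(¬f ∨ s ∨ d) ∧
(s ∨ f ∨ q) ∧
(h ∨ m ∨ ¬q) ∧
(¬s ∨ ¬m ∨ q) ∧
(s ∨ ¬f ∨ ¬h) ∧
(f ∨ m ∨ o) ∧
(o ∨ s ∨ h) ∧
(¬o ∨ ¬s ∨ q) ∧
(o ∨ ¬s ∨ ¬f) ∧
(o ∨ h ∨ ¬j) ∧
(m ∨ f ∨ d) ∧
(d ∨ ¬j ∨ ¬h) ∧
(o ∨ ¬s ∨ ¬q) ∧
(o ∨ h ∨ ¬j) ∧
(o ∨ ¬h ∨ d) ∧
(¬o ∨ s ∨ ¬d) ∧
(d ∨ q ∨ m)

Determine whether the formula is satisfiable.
No

No, the formula is not satisfiable.

No assignment of truth values to the variables can make all 32 clauses true simultaneously.

The formula is UNSAT (unsatisfiable).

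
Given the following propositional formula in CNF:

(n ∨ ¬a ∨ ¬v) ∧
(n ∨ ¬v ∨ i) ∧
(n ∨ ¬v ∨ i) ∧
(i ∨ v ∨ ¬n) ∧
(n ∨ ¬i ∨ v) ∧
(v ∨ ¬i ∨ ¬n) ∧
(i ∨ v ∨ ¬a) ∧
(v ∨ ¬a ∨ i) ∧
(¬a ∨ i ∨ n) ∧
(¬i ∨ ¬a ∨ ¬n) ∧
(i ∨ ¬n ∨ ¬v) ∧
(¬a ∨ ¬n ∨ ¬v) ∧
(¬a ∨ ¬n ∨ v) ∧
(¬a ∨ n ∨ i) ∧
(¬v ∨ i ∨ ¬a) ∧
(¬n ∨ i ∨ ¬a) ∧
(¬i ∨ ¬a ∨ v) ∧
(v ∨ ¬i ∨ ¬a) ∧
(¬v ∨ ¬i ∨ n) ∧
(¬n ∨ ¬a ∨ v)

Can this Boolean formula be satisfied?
Yes

Yes, the formula is satisfiable.

One satisfying assignment is: a=False, n=False, v=False, i=False

Verification: With this assignment, all 20 clauses evaluate to true.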